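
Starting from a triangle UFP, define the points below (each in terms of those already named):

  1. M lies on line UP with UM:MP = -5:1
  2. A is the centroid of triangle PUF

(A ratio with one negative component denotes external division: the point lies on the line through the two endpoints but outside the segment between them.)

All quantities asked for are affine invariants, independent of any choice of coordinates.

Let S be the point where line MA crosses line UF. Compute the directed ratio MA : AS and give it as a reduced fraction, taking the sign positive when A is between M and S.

Choose coordinates U = (0, 0), F = (1, 0), P = (0, 1).
1. M lies on line UP with UM:MP = -5:1 ⇒ M = (0, 5/4)
2. A is the centroid of triangle PUF ⇒ A = (1/3, 1/3)
line MA meets UF at S = (5/11, 0)
A = M + t·(S−M) with t = 11/15, so MA:AS = 11/15:4/15

MA:AS = 11/4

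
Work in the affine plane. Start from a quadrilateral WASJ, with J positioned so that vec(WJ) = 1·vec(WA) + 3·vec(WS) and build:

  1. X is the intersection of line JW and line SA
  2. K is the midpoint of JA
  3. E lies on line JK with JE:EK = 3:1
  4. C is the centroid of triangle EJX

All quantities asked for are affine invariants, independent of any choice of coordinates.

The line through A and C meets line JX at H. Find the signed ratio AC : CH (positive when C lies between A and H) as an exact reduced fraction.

Choose coordinates W = (0, 0), A = (1, 0), S = (0, 1), J = (1, 3).
1. X is the intersection of line JW and line SA ⇒ X = (1/4, 3/4)
2. K is the midpoint of JA ⇒ K = (1, 3/2)
3. E lies on line JK with JE:EK = 3:1 ⇒ E = (1, 15/8)
4. C is the centroid of triangle EJX ⇒ C = (3/4, 15/8)
line AC meets JX at H = (5/7, 15/7)
C = A + t·(H−A) with t = 7/8, so AC:CH = 7/8:1/8

AC:CH = 7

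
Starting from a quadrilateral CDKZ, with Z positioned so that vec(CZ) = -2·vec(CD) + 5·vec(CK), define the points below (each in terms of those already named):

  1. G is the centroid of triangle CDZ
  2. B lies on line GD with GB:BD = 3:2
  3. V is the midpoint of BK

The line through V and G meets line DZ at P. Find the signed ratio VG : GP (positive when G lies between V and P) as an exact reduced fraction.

Work in coordinates with C = (0, 0), D = (1, 0), K = (0, 1), Z = (-2, 5).
1. G is the centroid of triangle CDZ ⇒ G = (-1/3, 5/3)
2. B lies on line GD with GB:BD = 3:2 ⇒ B = (7/15, 2/3)
3. V is the midpoint of BK ⇒ V = (7/30, 5/6)
line VG meets DZ at P = (5/2, -5/2)
G = V + t·(P−V) with t = -1/4, so VG:GP = -1/4:5/4

VG:GP = -1/5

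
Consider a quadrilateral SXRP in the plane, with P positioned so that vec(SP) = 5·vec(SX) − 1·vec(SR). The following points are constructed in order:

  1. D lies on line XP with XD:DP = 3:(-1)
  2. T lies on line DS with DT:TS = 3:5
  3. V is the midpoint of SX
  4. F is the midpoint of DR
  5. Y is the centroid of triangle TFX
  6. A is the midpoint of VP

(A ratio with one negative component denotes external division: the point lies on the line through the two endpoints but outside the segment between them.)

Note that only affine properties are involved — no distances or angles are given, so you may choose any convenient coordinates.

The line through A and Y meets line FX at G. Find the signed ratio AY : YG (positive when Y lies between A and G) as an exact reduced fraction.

Set S = (0, 0), X = (1, 0), R = (0, 1), P = (5, -1); any affine frame gives the same invariant.
1. D lies on line XP with XD:DP = 3:(-1) ⇒ D = (7, -3/2)
2. T lies on line DS with DT:TS = 3:5 ⇒ T = (35/8, -15/16)
3. V is the midpoint of SX ⇒ V = (1/2, 0)
4. F is the midpoint of DR ⇒ F = (7/2, -1/4)
5. Y is the centroid of triangle TFX ⇒ Y = (71/24, -19/48)
6. A is the midpoint of VP ⇒ A = (11/4, -1/2)
line AY meets FX at G = (79/24, -11/48)
Y = A + t·(G−A) with t = 5/13, so AY:YG = 5/13:8/13

AY:YG = 5/8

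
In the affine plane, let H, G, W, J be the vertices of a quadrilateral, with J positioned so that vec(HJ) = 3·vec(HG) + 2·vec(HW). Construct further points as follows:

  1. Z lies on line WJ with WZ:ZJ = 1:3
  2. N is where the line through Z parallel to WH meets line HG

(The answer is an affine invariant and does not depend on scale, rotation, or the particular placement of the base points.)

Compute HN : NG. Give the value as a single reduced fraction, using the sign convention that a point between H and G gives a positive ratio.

HN:NG = 3

Work in coordinates with H = (0, 0), G = (1, 0), W = (0, 1), J = (3, 2).
1. Z lies on line WJ with WZ:ZJ = 1:3 ⇒ Z = (3/4, 5/4)
2. N is where the line through Z parallel to WH meets line HG ⇒ N = (3/4, 0)
N = H + t·(G−H) with t = 3/4, so HN:NG = t:(1−t) = 3/4:1/4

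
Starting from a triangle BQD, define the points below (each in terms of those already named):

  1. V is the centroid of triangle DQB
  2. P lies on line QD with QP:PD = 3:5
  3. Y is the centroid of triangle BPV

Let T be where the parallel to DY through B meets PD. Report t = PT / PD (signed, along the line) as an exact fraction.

t = 43/20

Assign B = (0, 0), Q = (1, 0), D = (0, 1) — the answer is frame-independent, so this choice is without loss of generality.
1. V is the centroid of triangle DQB ⇒ V = (1/3, 1/3)
2. P lies on line QD with QP:PD = 3:5 ⇒ P = (5/8, 3/8)
3. Y is the centroid of triangle BPV ⇒ Y = (23/72, 17/72)
through B parallel to DY: direction (23/72, -55/72); meets PD at T = (-23/32, 55/32)
T = P + t·(D−P) with t = 43/20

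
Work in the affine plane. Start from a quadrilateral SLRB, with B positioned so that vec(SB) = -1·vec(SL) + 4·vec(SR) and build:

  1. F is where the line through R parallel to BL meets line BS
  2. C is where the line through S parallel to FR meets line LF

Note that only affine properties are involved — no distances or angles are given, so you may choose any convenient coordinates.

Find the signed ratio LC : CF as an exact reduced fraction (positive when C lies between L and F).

LC:CF = -2

Set S = (0, 0), L = (1, 0), R = (0, 1), B = (-1, 4); any affine frame gives the same invariant.
1. F is where the line through R parallel to BL meets line BS ⇒ F = (-1/2, 2)
2. C is where the line through S parallel to FR meets line LF ⇒ C = (-2, 4)
C = L + t·(F−L) with t = 2, so LC:CF = t:(1−t) = 2:-1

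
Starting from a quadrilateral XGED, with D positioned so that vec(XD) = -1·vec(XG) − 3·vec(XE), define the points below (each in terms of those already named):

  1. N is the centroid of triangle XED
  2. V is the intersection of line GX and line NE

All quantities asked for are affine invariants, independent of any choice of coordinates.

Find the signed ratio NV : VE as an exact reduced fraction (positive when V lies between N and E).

NV:VE = 2/3

Work in coordinates with X = (0, 0), G = (1, 0), E = (0, 1), D = (-1, -3).
1. N is the centroid of triangle XED ⇒ N = (-1/3, -2/3)
2. V is the intersection of line GX and line NE ⇒ V = (-1/5, 0)
V = N + t·(E−N) with t = 2/5, so NV:VE = t:(1−t) = 2/5:3/5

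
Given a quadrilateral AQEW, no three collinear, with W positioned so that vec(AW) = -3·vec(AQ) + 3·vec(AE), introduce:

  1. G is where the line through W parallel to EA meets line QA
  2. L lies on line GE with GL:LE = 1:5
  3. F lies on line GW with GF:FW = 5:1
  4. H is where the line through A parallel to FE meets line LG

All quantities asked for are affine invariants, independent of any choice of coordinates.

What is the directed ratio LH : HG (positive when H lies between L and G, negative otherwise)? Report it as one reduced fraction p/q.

LH:HG = -13/18

Assign A = (0, 0), Q = (1, 0), E = (0, 1), W = (-3, 3) — the answer is frame-independent, so this choice is without loss of generality.
1. G is where the line through W parallel to EA meets line QA ⇒ G = (-3, 0)
2. L lies on line GE with GL:LE = 1:5 ⇒ L = (-5/2, 1/6)
3. F lies on line GW with GF:FW = 5:1 ⇒ F = (-3, 5/2)
4. H is where the line through A parallel to FE meets line LG ⇒ H = (-6/5, 3/5)
H = L + t·(G−L) with t = -13/5, so LH:HG = t:(1−t) = -13/5:18/5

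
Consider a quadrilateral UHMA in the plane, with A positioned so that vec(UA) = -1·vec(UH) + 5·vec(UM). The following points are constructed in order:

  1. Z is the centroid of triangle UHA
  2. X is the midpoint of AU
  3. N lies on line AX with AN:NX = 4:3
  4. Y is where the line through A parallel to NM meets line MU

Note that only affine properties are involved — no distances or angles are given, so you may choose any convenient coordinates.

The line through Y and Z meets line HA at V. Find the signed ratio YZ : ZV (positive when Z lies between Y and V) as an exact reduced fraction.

YZ:ZV = 8/25

Work in coordinates with U = (0, 0), H = (1, 0), M = (0, 1), A = (-1, 5).
1. Z is the centroid of triangle UHA ⇒ Z = (0, 5/3)
2. X is the midpoint of AU ⇒ X = (-1/2, 5/2)
3. N lies on line AX with AN:NX = 4:3 ⇒ N = (-5/7, 25/7)
4. Y is where the line through A parallel to NM meets line MU ⇒ Y = (0, 7/5)
line YZ meets HA at V = (0, 5/2)
Z = Y + t·(V−Y) with t = 8/33, so YZ:ZV = 8/33:25/33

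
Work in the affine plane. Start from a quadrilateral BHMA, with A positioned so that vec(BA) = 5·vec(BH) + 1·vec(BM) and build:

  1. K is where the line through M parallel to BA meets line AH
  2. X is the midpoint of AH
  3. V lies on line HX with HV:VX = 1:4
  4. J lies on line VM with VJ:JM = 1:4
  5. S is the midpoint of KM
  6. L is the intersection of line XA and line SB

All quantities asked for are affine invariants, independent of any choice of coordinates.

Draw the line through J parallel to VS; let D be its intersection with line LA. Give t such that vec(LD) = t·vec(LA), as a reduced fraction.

Work in coordinates with B = (0, 0), H = (1, 0), M = (0, 1), A = (5, 1).
1. K is where the line through M parallel to BA meets line AH ⇒ K = (25, 6)
2. X is the midpoint of AH ⇒ X = (3, 1/2)
3. V lies on line HX with HV:VX = 1:4 ⇒ V = (7/5, 1/10)
4. J lies on line VM with VJ:JM = 1:4 ⇒ J = (28/25, 7/25)
5. S is the midpoint of KM ⇒ S = (25/2, 7/2)
6. L is the intersection of line XA and line SB ⇒ L = (-25/3, -7/3)
through J parallel to VS: direction (111/10, 17/5); meets LA at D = (-83/25, -27/25)
D = L + t·(A−L) with t = 47/125

t = 47/125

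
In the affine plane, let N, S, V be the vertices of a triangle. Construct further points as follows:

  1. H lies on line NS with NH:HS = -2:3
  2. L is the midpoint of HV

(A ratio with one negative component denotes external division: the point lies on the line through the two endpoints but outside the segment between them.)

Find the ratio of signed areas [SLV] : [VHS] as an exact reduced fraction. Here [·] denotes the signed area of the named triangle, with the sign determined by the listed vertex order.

Set N = (0, 0), S = (1, 0), V = (0, 1); any affine frame gives the same invariant.
1. H lies on line NS with NH:HS = -2:3 ⇒ H = (-2, 0)
2. L is the midpoint of HV ⇒ L = (-1, 1/2)
2·[SLV] = -3/2, 2·[VHS] = 3
[SLV]:[VHS] = -3/2:3 = -1/2

[SLV]:[VHS] = -1/2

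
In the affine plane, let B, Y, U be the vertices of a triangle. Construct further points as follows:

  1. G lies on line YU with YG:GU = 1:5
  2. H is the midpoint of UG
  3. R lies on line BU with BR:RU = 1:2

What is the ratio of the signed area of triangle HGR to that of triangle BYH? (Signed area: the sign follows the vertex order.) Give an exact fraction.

[HGR]:[BYH] = -10/21

Assign B = (0, 0), Y = (1, 0), U = (0, 1) — the answer is frame-independent, so this choice is without loss of generality.
1. G lies on line YU with YG:GU = 1:5 ⇒ G = (5/6, 1/6)
2. H is the midpoint of UG ⇒ H = (5/12, 7/12)
3. R lies on line BU with BR:RU = 1:2 ⇒ R = (0, 1/3)
2·[HGR] = -5/18, 2·[BYH] = 7/12
[HGR]:[BYH] = -5/18:7/12 = -10/21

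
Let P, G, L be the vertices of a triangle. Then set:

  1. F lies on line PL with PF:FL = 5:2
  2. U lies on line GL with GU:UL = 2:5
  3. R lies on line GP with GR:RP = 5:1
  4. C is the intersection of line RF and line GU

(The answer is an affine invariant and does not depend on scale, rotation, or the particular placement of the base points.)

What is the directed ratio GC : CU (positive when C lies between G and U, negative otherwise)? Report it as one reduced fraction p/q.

Set P = (0, 0), G = (1, 0), L = (0, 1); any affine frame gives the same invariant.
1. F lies on line PL with PF:FL = 5:2 ⇒ F = (0, 5/7)
2. U lies on line GL with GU:UL = 2:5 ⇒ U = (5/7, 2/7)
3. R lies on line GP with GR:RP = 5:1 ⇒ R = (1/6, 0)
4. C is the intersection of line RF and line GU ⇒ C = (-2/23, 25/23)
C = G + t·(U−G) with t = 175/46, so GC:CU = t:(1−t) = 175/46:-129/46

GC:CU = -175/129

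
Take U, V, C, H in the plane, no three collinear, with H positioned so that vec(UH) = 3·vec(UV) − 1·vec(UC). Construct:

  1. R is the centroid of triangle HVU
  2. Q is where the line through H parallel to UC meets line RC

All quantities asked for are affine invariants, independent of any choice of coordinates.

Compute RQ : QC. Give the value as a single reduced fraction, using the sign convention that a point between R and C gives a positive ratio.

Set U = (0, 0), V = (1, 0), C = (0, 1), H = (3, -1); any affine frame gives the same invariant.
1. R is the centroid of triangle HVU ⇒ R = (4/3, -1/3)
2. Q is where the line through H parallel to UC meets line RC ⇒ Q = (3, -2)
Q = R + t·(C−R) with t = -5/4, so RQ:QC = t:(1−t) = -5/4:9/4

RQ:QC = -5/9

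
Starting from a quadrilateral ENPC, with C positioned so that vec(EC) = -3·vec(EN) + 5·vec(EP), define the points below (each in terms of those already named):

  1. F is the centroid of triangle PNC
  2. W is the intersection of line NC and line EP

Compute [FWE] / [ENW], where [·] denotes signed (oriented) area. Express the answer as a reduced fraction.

[FWE]:[ENW] = -2/3

Set E = (0, 0), N = (1, 0), P = (0, 1), C = (-3, 5); any affine frame gives the same invariant.
1. F is the centroid of triangle PNC ⇒ F = (-2/3, 2)
2. W is the intersection of line NC and line EP ⇒ W = (0, 5/4)
2·[FWE] = -5/6, 2·[ENW] = 5/4
[FWE]:[ENW] = -5/6:5/4 = -2/3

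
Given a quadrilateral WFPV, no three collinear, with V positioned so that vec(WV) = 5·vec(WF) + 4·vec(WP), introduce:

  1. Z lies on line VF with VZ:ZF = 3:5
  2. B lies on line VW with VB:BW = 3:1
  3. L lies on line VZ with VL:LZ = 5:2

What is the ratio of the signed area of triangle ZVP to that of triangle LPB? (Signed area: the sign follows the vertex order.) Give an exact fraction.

Choose coordinates W = (0, 0), F = (1, 0), P = (0, 1), V = (5, 4).
1. Z lies on line VF with VZ:ZF = 3:5 ⇒ Z = (7/2, 5/2)
2. B lies on line VW with VB:BW = 3:1 ⇒ B = (5/4, 1)
3. L lies on line VZ with VL:LZ = 5:2 ⇒ L = (55/14, 41/14)
2·[ZVP] = 3, 2·[LPB] = 135/56
[ZVP]:[LPB] = 3:135/56 = 56/45

[ZVP]:[LPB] = 56/45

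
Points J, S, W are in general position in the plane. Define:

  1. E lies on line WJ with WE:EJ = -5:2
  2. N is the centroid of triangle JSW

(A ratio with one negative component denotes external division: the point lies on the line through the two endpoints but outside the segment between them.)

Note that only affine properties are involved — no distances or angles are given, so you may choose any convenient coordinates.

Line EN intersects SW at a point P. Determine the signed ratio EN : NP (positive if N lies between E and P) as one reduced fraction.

Work in coordinates with J = (0, 0), S = (1, 0), W = (0, 1).
1. E lies on line WJ with WE:EJ = -5:2 ⇒ E = (0, -2/3)
2. N is the centroid of triangle JSW ⇒ N = (1/3, 1/3)
line EN meets SW at P = (5/12, 7/12)
N = E + t·(P−E) with t = 4/5, so EN:NP = 4/5:1/5

EN:NP = 4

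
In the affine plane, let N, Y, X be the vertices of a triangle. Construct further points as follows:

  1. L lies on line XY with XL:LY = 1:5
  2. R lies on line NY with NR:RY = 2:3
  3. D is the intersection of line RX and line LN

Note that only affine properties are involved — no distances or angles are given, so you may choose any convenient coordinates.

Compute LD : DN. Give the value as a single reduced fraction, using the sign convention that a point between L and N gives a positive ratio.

LD:DN = 1/4

Assign N = (0, 0), Y = (1, 0), X = (0, 1) — the answer is frame-independent, so this choice is without loss of generality.
1. L lies on line XY with XL:LY = 1:5 ⇒ L = (1/6, 5/6)
2. R lies on line NY with NR:RY = 2:3 ⇒ R = (2/5, 0)
3. D is the intersection of line RX and line LN ⇒ D = (2/15, 2/3)
D = L + t·(N−L) with t = 1/5, so LD:DN = t:(1−t) = 1/5:4/5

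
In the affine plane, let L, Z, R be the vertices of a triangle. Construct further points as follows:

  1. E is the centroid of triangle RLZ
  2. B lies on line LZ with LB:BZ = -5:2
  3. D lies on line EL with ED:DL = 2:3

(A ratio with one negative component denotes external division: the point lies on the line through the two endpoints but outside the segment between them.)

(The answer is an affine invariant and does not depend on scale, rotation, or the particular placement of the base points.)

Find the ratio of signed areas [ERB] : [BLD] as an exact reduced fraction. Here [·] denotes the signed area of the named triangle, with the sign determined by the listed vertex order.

Set L = (0, 0), Z = (1, 0), R = (0, 1); any affine frame gives the same invariant.
1. E is the centroid of triangle RLZ ⇒ E = (1/3, 1/3)
2. B lies on line LZ with LB:BZ = -5:2 ⇒ B = (5/3, 0)
3. D lies on line EL with ED:DL = 2:3 ⇒ D = (1/5, 1/5)
2·[ERB] = -7/9, 2·[BLD] = -1/3
[ERB]:[BLD] = -7/9:-1/3 = 7/3

[ERB]:[BLD] = 7/3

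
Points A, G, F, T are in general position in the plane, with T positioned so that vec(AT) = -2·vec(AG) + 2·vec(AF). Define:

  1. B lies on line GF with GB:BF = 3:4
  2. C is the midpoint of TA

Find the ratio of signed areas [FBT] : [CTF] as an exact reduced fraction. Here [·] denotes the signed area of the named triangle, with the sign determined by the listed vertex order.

[FBT]:[CTF] = 4/7

Choose coordinates A = (0, 0), G = (1, 0), F = (0, 1), T = (-2, 2).
1. B lies on line GF with GB:BF = 3:4 ⇒ B = (4/7, 3/7)
2. C is the midpoint of TA ⇒ C = (-1, 1)
2·[FBT] = -4/7, 2·[CTF] = -1
[FBT]:[CTF] = -4/7:-1 = 4/7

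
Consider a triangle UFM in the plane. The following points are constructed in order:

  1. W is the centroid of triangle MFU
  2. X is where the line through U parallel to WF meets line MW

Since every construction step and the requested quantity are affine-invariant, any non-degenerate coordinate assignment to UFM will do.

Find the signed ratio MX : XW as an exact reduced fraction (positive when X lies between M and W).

MX:XW = -2

Assign U = (0, 0), F = (1, 0), M = (0, 1) — the answer is frame-independent, so this choice is without loss of generality.
1. W is the centroid of triangle MFU ⇒ W = (1/3, 1/3)
2. X is where the line through U parallel to WF meets line MW ⇒ X = (2/3, -1/3)
X = M + t·(W−M) with t = 2, so MX:XW = t:(1−t) = 2:-1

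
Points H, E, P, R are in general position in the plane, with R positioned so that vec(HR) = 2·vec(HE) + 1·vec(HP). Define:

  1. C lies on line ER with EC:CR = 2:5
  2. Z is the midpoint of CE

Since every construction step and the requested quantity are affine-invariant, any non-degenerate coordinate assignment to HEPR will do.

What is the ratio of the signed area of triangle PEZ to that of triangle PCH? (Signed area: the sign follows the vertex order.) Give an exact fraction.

Assign H = (0, 0), E = (1, 0), P = (0, 1), R = (2, 1) — the answer is frame-independent, so this choice is without loss of generality.
1. C lies on line ER with EC:CR = 2:5 ⇒ C = (9/7, 2/7)
2. Z is the midpoint of CE ⇒ Z = (8/7, 1/7)
2·[PEZ] = 2/7, 2·[PCH] = -9/7
[PEZ]:[PCH] = 2/7:-9/7 = -2/9

[PEZ]:[PCH] = -2/9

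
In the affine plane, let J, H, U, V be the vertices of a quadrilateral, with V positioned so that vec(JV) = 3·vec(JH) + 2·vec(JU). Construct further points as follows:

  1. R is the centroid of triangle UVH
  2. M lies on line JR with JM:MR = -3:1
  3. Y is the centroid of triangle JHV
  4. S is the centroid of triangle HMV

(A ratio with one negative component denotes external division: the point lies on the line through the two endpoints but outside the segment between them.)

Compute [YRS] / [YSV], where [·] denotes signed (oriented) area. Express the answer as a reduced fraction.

[YRS]:[YSV] = -4

Work in coordinates with J = (0, 0), H = (1, 0), U = (0, 1), V = (3, 2).
1. R is the centroid of triangle UVH ⇒ R = (4/3, 1)
2. M lies on line JR with JM:MR = -3:1 ⇒ M = (2, 3/2)
3. Y is the centroid of triangle JHV ⇒ Y = (4/3, 2/3)
4. S is the centroid of triangle HMV ⇒ S = (2, 7/6)
2·[YRS] = -2/9, 2·[YSV] = 1/18
[YRS]:[YSV] = -2/9:1/18 = -4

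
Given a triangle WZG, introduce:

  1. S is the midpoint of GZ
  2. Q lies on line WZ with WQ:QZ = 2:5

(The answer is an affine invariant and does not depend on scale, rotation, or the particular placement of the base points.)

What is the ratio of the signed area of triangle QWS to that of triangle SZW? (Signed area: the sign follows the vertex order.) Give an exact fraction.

Set W = (0, 0), Z = (1, 0), G = (0, 1); any affine frame gives the same invariant.
1. S is the midpoint of GZ ⇒ S = (1/2, 1/2)
2. Q lies on line WZ with WQ:QZ = 2:5 ⇒ Q = (2/7, 0)
2·[QWS] = -1/7, 2·[SZW] = -1/2
[QWS]:[SZW] = -1/7:-1/2 = 2/7

[QWS]:[SZW] = 2/7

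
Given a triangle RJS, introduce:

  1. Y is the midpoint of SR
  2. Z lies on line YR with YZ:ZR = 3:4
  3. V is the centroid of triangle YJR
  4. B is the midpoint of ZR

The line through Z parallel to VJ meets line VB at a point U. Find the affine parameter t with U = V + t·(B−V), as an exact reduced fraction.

Work in coordinates with R = (0, 0), J = (1, 0), S = (0, 1).
1. Y is the midpoint of SR ⇒ Y = (0, 1/2)
2. Z lies on line YR with YZ:ZR = 3:4 ⇒ Z = (0, 2/7)
3. V is the centroid of triangle YJR ⇒ V = (1/3, 1/6)
4. B is the midpoint of ZR ⇒ B = (0, 1/7)
through Z parallel to VJ: direction (2/3, -1/6); meets VB at U = (4/9, 11/63)
U = V + t·(B−V) with t = -1/3

t = -1/3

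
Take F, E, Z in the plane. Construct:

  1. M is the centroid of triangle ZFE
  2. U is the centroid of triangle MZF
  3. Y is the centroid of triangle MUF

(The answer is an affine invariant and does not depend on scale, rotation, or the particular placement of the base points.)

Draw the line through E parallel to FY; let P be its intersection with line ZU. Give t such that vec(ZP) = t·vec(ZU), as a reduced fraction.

t = 11/3

Assign F = (0, 0), E = (1, 0), Z = (0, 1) — the answer is frame-independent, so this choice is without loss of generality.
1. M is the centroid of triangle ZFE ⇒ M = (1/3, 1/3)
2. U is the centroid of triangle MZF ⇒ U = (1/9, 4/9)
3. Y is the centroid of triangle MUF ⇒ Y = (4/27, 7/27)
through E parallel to FY: direction (4/27, 7/27); meets ZU at P = (11/27, -28/27)
P = Z + t·(U−Z) with t = 11/3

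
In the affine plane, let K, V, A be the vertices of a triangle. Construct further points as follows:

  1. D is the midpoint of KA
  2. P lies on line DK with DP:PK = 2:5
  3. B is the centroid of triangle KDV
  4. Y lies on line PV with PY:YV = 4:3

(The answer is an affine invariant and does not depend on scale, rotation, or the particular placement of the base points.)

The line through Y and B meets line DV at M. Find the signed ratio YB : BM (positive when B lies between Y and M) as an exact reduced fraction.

Set K = (0, 0), V = (1, 0), A = (0, 1); any affine frame gives the same invariant.
1. D is the midpoint of KA ⇒ D = (0, 1/2)
2. P lies on line DK with DP:PK = 2:5 ⇒ P = (0, 5/14)
3. B is the centroid of triangle KDV ⇒ B = (1/3, 1/6)
4. Y lies on line PV with PY:YV = 4:3 ⇒ Y = (4/7, 15/98)
line YB meets DV at M = (22/31, 9/62)
B = Y + t·(M−Y) with t = -31/18, so YB:BM = -31/18:49/18

YB:BM = -31/49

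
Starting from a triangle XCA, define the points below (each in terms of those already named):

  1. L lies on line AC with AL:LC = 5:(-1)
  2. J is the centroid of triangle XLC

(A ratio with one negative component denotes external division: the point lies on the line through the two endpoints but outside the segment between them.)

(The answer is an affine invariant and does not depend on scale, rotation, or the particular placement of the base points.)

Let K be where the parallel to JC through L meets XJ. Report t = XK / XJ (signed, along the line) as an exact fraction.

t = 2

Choose coordinates X = (0, 0), C = (1, 0), A = (0, 1).
1. L lies on line AC with AL:LC = 5:(-1) ⇒ L = (5/4, -1/4)
2. J is the centroid of triangle XLC ⇒ J = (3/4, -1/12)
through L parallel to JC: direction (1/4, 1/12); meets XJ at K = (3/2, -1/6)
K = X + t·(J−X) with t = 2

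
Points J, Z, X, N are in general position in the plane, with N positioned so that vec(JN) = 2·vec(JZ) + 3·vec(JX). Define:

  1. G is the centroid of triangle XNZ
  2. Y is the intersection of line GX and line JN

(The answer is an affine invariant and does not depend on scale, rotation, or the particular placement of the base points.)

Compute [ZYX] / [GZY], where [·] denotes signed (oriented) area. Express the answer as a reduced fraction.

Choose coordinates J = (0, 0), Z = (1, 0), X = (0, 1), N = (2, 3).
1. G is the centroid of triangle XNZ ⇒ G = (1, 4/3)
2. Y is the intersection of line GX and line JN ⇒ Y = (6/7, 9/7)
2·[ZYX] = 8/7, 2·[GZY] = -4/21
[ZYX]:[GZY] = 8/7:-4/21 = -6

[ZYX]:[GZY] = -6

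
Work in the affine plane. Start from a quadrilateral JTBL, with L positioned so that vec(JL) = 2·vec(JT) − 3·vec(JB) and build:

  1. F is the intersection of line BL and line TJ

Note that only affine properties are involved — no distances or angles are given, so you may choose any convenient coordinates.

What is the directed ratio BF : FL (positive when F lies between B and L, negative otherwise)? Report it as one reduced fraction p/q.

BF:FL = 1/3

Work in coordinates with J = (0, 0), T = (1, 0), B = (0, 1), L = (2, -3).
1. F is the intersection of line BL and line TJ ⇒ F = (1/2, 0)
F = B + t·(L−B) with t = 1/4, so BF:FL = t:(1−t) = 1/4:3/4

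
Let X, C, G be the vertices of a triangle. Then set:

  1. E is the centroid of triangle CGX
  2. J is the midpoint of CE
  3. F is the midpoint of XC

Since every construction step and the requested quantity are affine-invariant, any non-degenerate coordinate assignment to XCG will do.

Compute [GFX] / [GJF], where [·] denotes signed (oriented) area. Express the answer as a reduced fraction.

Work in coordinates with X = (0, 0), C = (1, 0), G = (0, 1).
1. E is the centroid of triangle CGX ⇒ E = (1/3, 1/3)
2. J is the midpoint of CE ⇒ J = (2/3, 1/6)
3. F is the midpoint of XC ⇒ F = (1/2, 0)
2·[GFX] = -1/2, 2·[GJF] = -1/4
[GFX]:[GJF] = -1/2:-1/4 = 2

[GFX]:[GJF] = 2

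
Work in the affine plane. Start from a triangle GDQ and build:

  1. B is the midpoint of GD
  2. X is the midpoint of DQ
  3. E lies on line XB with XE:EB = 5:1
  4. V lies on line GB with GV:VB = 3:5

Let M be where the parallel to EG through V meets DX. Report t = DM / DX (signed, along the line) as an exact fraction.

t = 13/56

Set G = (0, 0), D = (1, 0), Q = (0, 1); any affine frame gives the same invariant.
1. B is the midpoint of GD ⇒ B = (1/2, 0)
2. X is the midpoint of DQ ⇒ X = (1/2, 1/2)
3. E lies on line XB with XE:EB = 5:1 ⇒ E = (1/2, 1/12)
4. V lies on line GB with GV:VB = 3:5 ⇒ V = (3/16, 0)
through V parallel to EG: direction (-1/2, -1/12); meets DX at M = (99/112, 13/112)
M = D + t·(X−D) with t = 13/56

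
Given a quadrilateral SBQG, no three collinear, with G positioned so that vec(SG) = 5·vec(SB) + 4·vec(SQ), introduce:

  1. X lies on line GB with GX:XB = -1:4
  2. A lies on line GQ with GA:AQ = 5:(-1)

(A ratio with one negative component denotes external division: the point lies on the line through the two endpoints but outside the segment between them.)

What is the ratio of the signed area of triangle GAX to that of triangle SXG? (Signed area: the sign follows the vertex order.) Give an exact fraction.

[GAX]:[SXG] = 5/2

Assign S = (0, 0), B = (1, 0), Q = (0, 1), G = (5, 4) — the answer is frame-independent, so this choice is without loss of generality.
1. X lies on line GB with GX:XB = -1:4 ⇒ X = (19/3, 16/3)
2. A lies on line GQ with GA:AQ = 5:(-1) ⇒ A = (-5/4, 1/4)
2·[GAX] = -10/3, 2·[SXG] = -4/3
[GAX]:[SXG] = -10/3:-4/3 = 5/2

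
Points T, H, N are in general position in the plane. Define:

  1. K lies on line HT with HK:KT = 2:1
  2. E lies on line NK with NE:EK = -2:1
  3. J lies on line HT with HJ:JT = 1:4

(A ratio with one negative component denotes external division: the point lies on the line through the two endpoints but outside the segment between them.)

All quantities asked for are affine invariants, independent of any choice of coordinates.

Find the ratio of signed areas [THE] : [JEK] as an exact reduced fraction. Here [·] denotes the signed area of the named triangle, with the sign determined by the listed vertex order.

Choose coordinates T = (0, 0), H = (1, 0), N = (0, 1).
1. K lies on line HT with HK:KT = 2:1 ⇒ K = (1/3, 0)
2. E lies on line NK with NE:EK = -2:1 ⇒ E = (2/3, -1)
3. J lies on line HT with HJ:JT = 1:4 ⇒ J = (4/5, 0)
2·[THE] = -1, 2·[JEK] = -7/15
[THE]:[JEK] = -1:-7/15 = 15/7

[THE]:[JEK] = 15/7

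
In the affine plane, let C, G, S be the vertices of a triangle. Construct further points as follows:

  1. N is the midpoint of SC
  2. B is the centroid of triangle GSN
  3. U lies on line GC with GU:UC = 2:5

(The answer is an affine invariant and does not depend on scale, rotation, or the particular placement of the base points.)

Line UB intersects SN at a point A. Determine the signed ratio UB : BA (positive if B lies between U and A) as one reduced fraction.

UB:BA = 8/7

Work in coordinates with C = (0, 0), G = (1, 0), S = (0, 1).
1. N is the midpoint of SC ⇒ N = (0, 1/2)
2. B is the centroid of triangle GSN ⇒ B = (1/3, 1/2)
3. U lies on line GC with GU:UC = 2:5 ⇒ U = (5/7, 0)
line UB meets SN at A = (0, 15/16)
B = U + t·(A−U) with t = 8/15, so UB:BA = 8/15:7/15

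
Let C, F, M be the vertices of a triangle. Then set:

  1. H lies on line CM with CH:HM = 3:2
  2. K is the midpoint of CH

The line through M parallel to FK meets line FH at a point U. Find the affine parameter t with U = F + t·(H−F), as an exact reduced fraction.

t = 7/3

Set C = (0, 0), F = (1, 0), M = (0, 1); any affine frame gives the same invariant.
1. H lies on line CM with CH:HM = 3:2 ⇒ H = (0, 3/5)
2. K is the midpoint of CH ⇒ K = (0, 3/10)
through M parallel to FK: direction (-1, 3/10); meets FH at U = (-4/3, 7/5)
U = F + t·(H−F) with t = 7/3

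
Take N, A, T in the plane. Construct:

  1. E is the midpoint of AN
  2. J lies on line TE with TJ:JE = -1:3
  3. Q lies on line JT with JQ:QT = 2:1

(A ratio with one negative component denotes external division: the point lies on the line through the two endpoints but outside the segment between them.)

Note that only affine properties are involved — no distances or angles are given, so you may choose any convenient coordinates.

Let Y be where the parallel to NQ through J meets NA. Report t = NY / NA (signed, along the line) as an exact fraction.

t = -1/7

Work in coordinates with N = (0, 0), A = (1, 0), T = (0, 1).
1. E is the midpoint of AN ⇒ E = (1/2, 0)
2. J lies on line TE with TJ:JE = -1:3 ⇒ J = (-1/4, 3/2)
3. Q lies on line JT with JQ:QT = 2:1 ⇒ Q = (-1/12, 7/6)
through J parallel to NQ: direction (-1/12, 7/6); meets NA at Y = (-1/7, 0)
Y = N + t·(A−N) with t = -1/7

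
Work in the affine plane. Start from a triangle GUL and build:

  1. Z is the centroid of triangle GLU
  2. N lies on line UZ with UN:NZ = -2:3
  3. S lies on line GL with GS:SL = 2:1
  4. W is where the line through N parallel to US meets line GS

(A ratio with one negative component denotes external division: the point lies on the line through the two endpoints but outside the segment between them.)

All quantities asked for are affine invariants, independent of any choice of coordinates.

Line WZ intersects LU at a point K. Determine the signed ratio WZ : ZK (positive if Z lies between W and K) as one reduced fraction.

WZ:ZK = -2/3

Work in coordinates with G = (0, 0), U = (1, 0), L = (0, 1).
1. Z is the centroid of triangle GLU ⇒ Z = (1/3, 1/3)
2. N lies on line UZ with UN:NZ = -2:3 ⇒ N = (7/3, -2/3)
3. S lies on line GL with GS:SL = 2:1 ⇒ S = (0, 2/3)
4. W is where the line through N parallel to US meets line GS ⇒ W = (0, 8/9)
line WZ meets LU at K = (-1/6, 7/6)
Z = W + t·(K−W) with t = -2, so WZ:ZK = -2:3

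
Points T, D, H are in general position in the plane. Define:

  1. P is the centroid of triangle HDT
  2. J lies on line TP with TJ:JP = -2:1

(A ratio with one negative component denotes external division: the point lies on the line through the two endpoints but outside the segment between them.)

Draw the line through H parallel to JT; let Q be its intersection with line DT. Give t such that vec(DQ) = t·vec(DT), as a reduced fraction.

Work in coordinates with T = (0, 0), D = (1, 0), H = (0, 1).
1. P is the centroid of triangle HDT ⇒ P = (1/3, 1/3)
2. J lies on line TP with TJ:JP = -2:1 ⇒ J = (2/3, 2/3)
through H parallel to JT: direction (-2/3, -2/3); meets DT at Q = (-1, 0)
Q = D + t·(T−D) with t = 2

t = 2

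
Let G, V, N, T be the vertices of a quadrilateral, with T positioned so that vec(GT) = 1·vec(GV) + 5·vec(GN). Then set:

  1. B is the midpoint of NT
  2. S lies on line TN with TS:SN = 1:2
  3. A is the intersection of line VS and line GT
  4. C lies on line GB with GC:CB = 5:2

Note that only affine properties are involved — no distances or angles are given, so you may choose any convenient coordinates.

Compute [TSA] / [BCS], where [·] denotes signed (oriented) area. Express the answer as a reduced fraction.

[TSA]:[BCS] = 35/16

Choose coordinates G = (0, 0), V = (1, 0), N = (0, 1), T = (1, 5).
1. B is the midpoint of NT ⇒ B = (1/2, 3)
2. S lies on line TN with TS:SN = 1:2 ⇒ S = (2/3, 11/3)
3. A is the intersection of line VS and line GT ⇒ A = (11/16, 55/16)
4. C lies on line GB with GC:CB = 5:2 ⇒ C = (5/14, 15/7)
2·[TSA] = 5/48, 2·[BCS] = 1/21
[TSA]:[BCS] = 5/48:1/21 = 35/16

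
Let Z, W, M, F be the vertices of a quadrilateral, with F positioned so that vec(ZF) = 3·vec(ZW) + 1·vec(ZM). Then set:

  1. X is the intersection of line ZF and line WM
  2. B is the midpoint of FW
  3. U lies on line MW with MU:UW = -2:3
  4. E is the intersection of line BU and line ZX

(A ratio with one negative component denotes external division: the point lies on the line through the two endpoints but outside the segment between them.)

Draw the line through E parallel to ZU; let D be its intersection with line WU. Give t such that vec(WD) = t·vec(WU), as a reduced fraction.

Choose coordinates Z = (0, 0), W = (1, 0), M = (0, 1), F = (3, 1).
1. X is the intersection of line ZF and line WM ⇒ X = (3/4, 1/4)
2. B is the midpoint of FW ⇒ B = (2, 1/2)
3. U lies on line MW with MU:UW = -2:3 ⇒ U = (-2, 3)
4. E is the intersection of line BU and line ZX ⇒ E = (42/23, 14/23)
through E parallel to ZU: direction (-2, 3); meets WU at D = (108/23, -85/23)
D = W + t·(U−W) with t = -85/69

t = -85/69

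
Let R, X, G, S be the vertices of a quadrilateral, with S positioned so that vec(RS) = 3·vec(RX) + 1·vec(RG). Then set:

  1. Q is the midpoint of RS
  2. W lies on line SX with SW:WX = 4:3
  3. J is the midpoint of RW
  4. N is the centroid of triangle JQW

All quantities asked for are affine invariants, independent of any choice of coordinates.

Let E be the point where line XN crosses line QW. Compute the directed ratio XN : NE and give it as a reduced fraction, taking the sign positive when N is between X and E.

Choose coordinates R = (0, 0), X = (1, 0), G = (0, 1), S = (3, 1).
1. Q is the midpoint of RS ⇒ Q = (3/2, 1/2)
2. W lies on line SX with SW:WX = 4:3 ⇒ W = (13/7, 3/7)
3. J is the midpoint of RW ⇒ J = (13/14, 3/14)
4. N is the centroid of triangle JQW ⇒ N = (10/7, 8/21)
line XN meets QW at E = (76/49, 24/49)
N = X + t·(E−X) with t = 7/9, so XN:NE = 7/9:2/9

XN:NE = 7/2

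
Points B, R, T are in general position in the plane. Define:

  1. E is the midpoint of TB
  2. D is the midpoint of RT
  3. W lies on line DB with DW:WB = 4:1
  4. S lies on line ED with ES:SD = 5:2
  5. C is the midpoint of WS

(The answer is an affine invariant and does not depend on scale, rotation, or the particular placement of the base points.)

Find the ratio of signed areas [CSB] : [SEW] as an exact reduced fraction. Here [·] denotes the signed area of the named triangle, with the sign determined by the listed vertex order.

Work in coordinates with B = (0, 0), R = (1, 0), T = (0, 1).
1. E is the midpoint of TB ⇒ E = (0, 1/2)
2. D is the midpoint of RT ⇒ D = (1/2, 1/2)
3. W lies on line DB with DW:WB = 4:1 ⇒ W = (1/10, 1/10)
4. S lies on line ED with ES:SD = 5:2 ⇒ S = (5/14, 1/2)
5. C is the midpoint of WS ⇒ C = (8/35, 3/10)
2·[CSB] = 1/140, 2·[SEW] = 1/7
[CSB]:[SEW] = 1/140:1/7 = 1/20

[CSB]:[SEW] = 1/20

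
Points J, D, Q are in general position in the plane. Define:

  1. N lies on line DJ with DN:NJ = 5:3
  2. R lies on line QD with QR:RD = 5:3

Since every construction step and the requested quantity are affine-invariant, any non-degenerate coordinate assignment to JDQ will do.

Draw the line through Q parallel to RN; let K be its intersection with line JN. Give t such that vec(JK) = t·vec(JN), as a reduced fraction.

Choose coordinates J = (0, 0), D = (1, 0), Q = (0, 1).
1. N lies on line DJ with DN:NJ = 5:3 ⇒ N = (3/8, 0)
2. R lies on line QD with QR:RD = 5:3 ⇒ R = (5/8, 3/8)
through Q parallel to RN: direction (-1/4, -3/8); meets JN at K = (-2/3, 0)
K = J + t·(N−J) with t = -16/9

t = -16/9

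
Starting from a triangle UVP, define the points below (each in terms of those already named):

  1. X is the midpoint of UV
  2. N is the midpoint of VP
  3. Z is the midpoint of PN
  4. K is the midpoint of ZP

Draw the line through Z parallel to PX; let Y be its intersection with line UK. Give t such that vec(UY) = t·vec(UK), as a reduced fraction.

t = 10/9

Set U = (0, 0), V = (1, 0), P = (0, 1); any affine frame gives the same invariant.
1. X is the midpoint of UV ⇒ X = (1/2, 0)
2. N is the midpoint of VP ⇒ N = (1/2, 1/2)
3. Z is the midpoint of PN ⇒ Z = (1/4, 3/4)
4. K is the midpoint of ZP ⇒ K = (1/8, 7/8)
through Z parallel to PX: direction (1/2, -1); meets UK at Y = (5/36, 35/36)
Y = U + t·(K−U) with t = 10/9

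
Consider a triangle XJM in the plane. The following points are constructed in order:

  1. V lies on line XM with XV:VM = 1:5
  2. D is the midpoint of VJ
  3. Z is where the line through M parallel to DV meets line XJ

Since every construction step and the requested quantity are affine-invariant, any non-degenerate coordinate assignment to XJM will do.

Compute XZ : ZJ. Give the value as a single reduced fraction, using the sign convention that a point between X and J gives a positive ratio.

Choose coordinates X = (0, 0), J = (1, 0), M = (0, 1).
1. V lies on line XM with XV:VM = 1:5 ⇒ V = (0, 1/6)
2. D is the midpoint of VJ ⇒ D = (1/2, 1/12)
3. Z is where the line through M parallel to DV meets line XJ ⇒ Z = (6, 0)
Z = X + t·(J−X) with t = 6, so XZ:ZJ = t:(1−t) = 6:-5

XZ:ZJ = -6/5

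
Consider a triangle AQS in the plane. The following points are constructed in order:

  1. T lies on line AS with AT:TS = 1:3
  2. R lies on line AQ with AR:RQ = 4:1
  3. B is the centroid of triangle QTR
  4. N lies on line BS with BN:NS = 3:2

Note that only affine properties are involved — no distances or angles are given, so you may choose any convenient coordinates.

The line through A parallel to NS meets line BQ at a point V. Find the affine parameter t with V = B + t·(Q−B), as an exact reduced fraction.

Work in coordinates with A = (0, 0), Q = (1, 0), S = (0, 1).
1. T lies on line AS with AT:TS = 1:3 ⇒ T = (0, 1/4)
2. R lies on line AQ with AR:RQ = 4:1 ⇒ R = (4/5, 0)
3. B is the centroid of triangle QTR ⇒ B = (3/5, 1/12)
4. N lies on line BS with BN:NS = 3:2 ⇒ N = (6/25, 19/30)
through A parallel to NS: direction (-6/25, 11/30); meets BQ at V = (-3/19, 55/228)
V = B + t·(Q−B) with t = -36/19

t = -36/19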